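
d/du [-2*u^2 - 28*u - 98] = -4*u - 28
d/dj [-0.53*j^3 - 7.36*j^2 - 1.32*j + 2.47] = -1.59*j^2 - 14.72*j - 1.32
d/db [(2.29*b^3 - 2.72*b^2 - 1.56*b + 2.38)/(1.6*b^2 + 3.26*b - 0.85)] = (3.664*b^4 + 14.9308*b^3 - 12.2107*b^2 - 2.992*b - 6.4328)/(2.56*b^4 + 10.432*b^3 + 7.9076*b^2 - 5.542*b + 0.7225)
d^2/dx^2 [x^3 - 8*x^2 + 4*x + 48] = 6*x - 16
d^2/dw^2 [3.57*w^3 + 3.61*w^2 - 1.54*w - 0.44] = 21.42*w + 7.22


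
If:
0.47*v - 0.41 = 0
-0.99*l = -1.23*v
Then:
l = 1.08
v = 0.87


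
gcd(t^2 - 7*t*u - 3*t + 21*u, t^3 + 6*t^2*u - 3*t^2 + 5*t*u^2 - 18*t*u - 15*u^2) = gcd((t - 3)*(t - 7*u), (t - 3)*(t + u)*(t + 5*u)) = t - 3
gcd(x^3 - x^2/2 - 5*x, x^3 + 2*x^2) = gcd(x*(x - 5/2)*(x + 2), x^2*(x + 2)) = x^2 + 2*x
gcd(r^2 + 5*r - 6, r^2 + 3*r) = 1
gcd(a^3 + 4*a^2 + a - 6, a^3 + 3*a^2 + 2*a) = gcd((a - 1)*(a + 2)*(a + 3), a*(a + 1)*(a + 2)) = a + 2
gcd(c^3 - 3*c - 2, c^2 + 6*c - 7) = 1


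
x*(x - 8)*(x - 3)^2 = x^4 - 14*x^3 + 57*x^2 - 72*x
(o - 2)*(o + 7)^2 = o^3 + 12*o^2 + 21*o - 98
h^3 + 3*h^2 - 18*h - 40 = (h - 4)*(h + 2)*(h + 5)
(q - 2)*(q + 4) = q^2 + 2*q - 8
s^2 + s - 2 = (s - 1)*(s + 2)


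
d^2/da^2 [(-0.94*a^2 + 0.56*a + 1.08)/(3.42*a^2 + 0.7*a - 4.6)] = (-1.4210854715202e-14*a^4 + 17.600688*a^3 - 12.935808*a^2 + 68.37264*a - 1.13487999999999)/(40.001688*a^6 + 24.56244*a^5 - 156.38292*a^4 - 65.7314*a^3 + 210.3396*a^2 + 44.436*a - 97.336)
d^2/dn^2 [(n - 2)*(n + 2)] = 2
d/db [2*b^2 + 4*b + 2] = 4*b + 4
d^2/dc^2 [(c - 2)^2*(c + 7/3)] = 6*c - 10/3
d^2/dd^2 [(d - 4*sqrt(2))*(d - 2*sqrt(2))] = 2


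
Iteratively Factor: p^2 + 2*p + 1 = (p + 1)*(p + 1)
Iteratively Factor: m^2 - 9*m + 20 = (m - 4)*(m - 5)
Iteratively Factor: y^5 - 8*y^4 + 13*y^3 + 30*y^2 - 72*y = (y)*(y^4 - 8*y^3 + 13*y^2 + 30*y - 72) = y*(y + 2)*(y^3 - 10*y^2 + 33*y - 36) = y*(y - 3)*(y + 2)*(y^2 - 7*y + 12) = y*(y - 4)*(y - 3)*(y + 2)*(y - 3)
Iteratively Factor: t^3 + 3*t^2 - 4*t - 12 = (t + 2)*(t^2 + t - 6) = (t + 2)*(t + 3)*(t - 2)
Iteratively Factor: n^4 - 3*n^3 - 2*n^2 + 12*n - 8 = (n - 2)*(n^3 - n^2 - 4*n + 4) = (n - 2)*(n + 2)*(n^2 - 3*n + 2) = (n - 2)*(n - 1)*(n + 2)*(n - 2)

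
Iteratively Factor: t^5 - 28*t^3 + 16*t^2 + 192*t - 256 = (t + 4)*(t^4 - 4*t^3 - 12*t^2 + 64*t - 64) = (t - 4)*(t + 4)*(t^3 - 12*t + 16) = (t - 4)*(t - 2)*(t + 4)*(t^2 + 2*t - 8) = (t - 4)*(t - 2)^2*(t + 4)*(t + 4)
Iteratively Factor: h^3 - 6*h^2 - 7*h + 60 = (h - 5)*(h^2 - h - 12) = (h - 5)*(h + 3)*(h - 4)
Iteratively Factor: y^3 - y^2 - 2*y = (y + 1)*(y^2 - 2*y) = (y - 2)*(y + 1)*(y)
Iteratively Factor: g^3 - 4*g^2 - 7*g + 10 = (g - 1)*(g^2 - 3*g - 10) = (g - 1)*(g + 2)*(g - 5)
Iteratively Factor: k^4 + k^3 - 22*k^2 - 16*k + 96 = (k + 4)*(k^3 - 3*k^2 - 10*k + 24) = (k + 3)*(k + 4)*(k^2 - 6*k + 8) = (k - 4)*(k + 3)*(k + 4)*(k - 2)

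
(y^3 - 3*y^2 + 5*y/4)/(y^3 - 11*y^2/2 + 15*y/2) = (y - 1/2)/(y - 3)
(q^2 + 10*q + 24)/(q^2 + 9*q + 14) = (q^2 + 10*q + 24)/(q^2 + 9*q + 14)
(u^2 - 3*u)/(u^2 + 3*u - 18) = u/(u + 6)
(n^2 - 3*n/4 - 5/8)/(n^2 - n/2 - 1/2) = (n - 5/4)/(n - 1)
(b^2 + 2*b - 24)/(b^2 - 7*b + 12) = (b + 6)/(b - 3)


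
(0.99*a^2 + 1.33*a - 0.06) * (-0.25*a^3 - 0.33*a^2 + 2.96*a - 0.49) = -0.2475*a^5 - 0.6592*a^4 + 2.5065*a^3 + 3.4715*a^2 - 0.8293*a + 0.0294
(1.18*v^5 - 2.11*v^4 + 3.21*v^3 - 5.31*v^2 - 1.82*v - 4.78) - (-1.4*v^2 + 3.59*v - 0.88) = 1.18*v^5 - 2.11*v^4 + 3.21*v^3 - 3.91*v^2 - 5.41*v - 3.9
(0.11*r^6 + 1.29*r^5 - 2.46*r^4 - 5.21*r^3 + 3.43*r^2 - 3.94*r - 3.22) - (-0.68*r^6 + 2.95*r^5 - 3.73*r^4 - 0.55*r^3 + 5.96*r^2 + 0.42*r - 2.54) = 0.79*r^6 - 1.66*r^5 + 1.27*r^4 - 4.66*r^3 - 2.53*r^2 - 4.36*r - 0.68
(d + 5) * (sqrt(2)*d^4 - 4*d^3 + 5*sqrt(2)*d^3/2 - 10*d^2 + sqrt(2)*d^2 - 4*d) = sqrt(2)*d^5 - 4*d^4 + 15*sqrt(2)*d^4/2 - 30*d^3 + 27*sqrt(2)*d^3/2 - 54*d^2 + 5*sqrt(2)*d^2 - 20*d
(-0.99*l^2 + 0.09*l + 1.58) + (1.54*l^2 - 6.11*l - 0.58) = 0.55*l^2 - 6.02*l + 1.0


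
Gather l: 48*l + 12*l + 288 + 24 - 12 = 60*l + 300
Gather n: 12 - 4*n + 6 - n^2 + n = -n^2 - 3*n + 18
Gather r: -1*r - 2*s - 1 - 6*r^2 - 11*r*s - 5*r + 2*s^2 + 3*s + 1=-6*r^2 + r*(-11*s - 6) + 2*s^2 + s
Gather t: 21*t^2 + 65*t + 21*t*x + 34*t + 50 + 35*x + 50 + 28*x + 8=21*t^2 + t*(21*x + 99) + 63*x + 108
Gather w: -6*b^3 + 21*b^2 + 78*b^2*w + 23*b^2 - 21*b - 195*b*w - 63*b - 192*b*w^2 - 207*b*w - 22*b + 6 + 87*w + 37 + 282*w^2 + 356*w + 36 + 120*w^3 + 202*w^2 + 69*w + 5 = -6*b^3 + 44*b^2 - 106*b + 120*w^3 + w^2*(484 - 192*b) + w*(78*b^2 - 402*b + 512) + 84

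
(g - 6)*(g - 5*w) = g^2 - 5*g*w - 6*g + 30*w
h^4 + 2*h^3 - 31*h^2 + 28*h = h*(h - 4)*(h - 1)*(h + 7)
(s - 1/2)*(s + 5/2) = s^2 + 2*s - 5/4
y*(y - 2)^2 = y^3 - 4*y^2 + 4*y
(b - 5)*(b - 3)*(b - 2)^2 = b^4 - 12*b^3 + 51*b^2 - 92*b + 60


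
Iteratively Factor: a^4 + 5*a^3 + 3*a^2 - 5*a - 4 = (a + 1)*(a^3 + 4*a^2 - a - 4) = (a - 1)*(a + 1)*(a^2 + 5*a + 4) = (a - 1)*(a + 1)*(a + 4)*(a + 1)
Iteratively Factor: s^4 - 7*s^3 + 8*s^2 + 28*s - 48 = (s - 2)*(s^3 - 5*s^2 - 2*s + 24) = (s - 2)*(s + 2)*(s^2 - 7*s + 12) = (s - 4)*(s - 2)*(s + 2)*(s - 3)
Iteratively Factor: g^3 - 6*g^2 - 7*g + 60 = (g + 3)*(g^2 - 9*g + 20) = (g - 5)*(g + 3)*(g - 4)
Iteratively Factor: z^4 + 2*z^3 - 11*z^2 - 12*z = (z + 1)*(z^3 + z^2 - 12*z) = (z - 3)*(z + 1)*(z^2 + 4*z) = (z - 3)*(z + 1)*(z + 4)*(z)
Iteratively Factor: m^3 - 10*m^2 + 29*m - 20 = (m - 1)*(m^2 - 9*m + 20) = (m - 5)*(m - 1)*(m - 4)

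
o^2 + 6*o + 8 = (o + 2)*(o + 4)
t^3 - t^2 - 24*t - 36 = (t - 6)*(t + 2)*(t + 3)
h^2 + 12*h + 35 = (h + 5)*(h + 7)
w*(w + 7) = w^2 + 7*w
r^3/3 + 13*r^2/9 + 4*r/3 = r*(r/3 + 1)*(r + 4/3)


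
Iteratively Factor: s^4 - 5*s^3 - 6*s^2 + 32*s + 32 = (s + 1)*(s^3 - 6*s^2 + 32) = (s - 4)*(s + 1)*(s^2 - 2*s - 8) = (s - 4)^2*(s + 1)*(s + 2)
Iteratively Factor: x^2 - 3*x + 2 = (x - 2)*(x - 1)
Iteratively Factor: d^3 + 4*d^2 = (d + 4)*(d^2) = d*(d + 4)*(d)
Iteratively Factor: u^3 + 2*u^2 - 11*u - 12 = (u - 3)*(u^2 + 5*u + 4) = (u - 3)*(u + 1)*(u + 4)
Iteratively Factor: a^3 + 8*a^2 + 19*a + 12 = (a + 3)*(a^2 + 5*a + 4) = (a + 3)*(a + 4)*(a + 1)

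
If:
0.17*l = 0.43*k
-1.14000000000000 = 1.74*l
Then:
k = -0.26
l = -0.66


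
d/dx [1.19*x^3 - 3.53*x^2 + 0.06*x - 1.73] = 3.57*x^2 - 7.06*x + 0.06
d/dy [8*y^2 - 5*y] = 16*y - 5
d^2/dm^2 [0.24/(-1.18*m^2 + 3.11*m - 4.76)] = (0.668352*m^2 - 1.761504*m - 0.24*(2.36*m - 3.11)*(4.72*m - 6.22) + 2.696064)/(1.18*m^2 - 3.11*m + 4.76)^3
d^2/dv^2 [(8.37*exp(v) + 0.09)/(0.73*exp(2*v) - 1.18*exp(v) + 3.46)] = (4.46037299999999*exp(4*v) + 7.40176199999998*exp(3*v) - 127.078254*exp(2*v) + 33.389064*exp(v) + 100.569744)*exp(v)/(0.389017*exp(6*v) - 1.886466*exp(5*v) + 8.580858*exp(4*v) - 19.525696*exp(3*v) + 40.670916*exp(2*v) - 42.379464*exp(v) + 41.421736)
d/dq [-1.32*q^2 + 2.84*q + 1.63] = 2.84 - 2.64*q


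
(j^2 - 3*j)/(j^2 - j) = (j - 3)/(j - 1)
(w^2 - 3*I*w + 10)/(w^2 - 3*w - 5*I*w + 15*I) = (w + 2*I)/(w - 3)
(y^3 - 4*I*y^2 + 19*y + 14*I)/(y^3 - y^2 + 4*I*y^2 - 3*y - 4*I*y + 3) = (y^2 - 5*I*y + 14)/(y^2 + y*(-1 + 3*I) - 3*I)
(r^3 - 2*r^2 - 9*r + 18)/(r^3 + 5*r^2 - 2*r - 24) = (r - 3)/(r + 4)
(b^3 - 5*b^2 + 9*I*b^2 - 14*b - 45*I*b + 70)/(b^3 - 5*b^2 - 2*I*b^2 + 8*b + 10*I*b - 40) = (b + 7*I)/(b - 4*I)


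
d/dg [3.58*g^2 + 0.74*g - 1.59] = 7.16*g + 0.74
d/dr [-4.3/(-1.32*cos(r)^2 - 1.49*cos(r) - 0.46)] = (11.352*cos(r) + 6.407)*sin(r)/(1.32*cos(r)^2 + 1.49*cos(r) + 0.46)^2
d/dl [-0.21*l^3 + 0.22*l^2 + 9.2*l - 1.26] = -0.63*l^2 + 0.44*l + 9.2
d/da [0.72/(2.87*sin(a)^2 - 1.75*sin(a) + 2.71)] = (1.26 - 4.1328*sin(a))*cos(a)/(2.87*sin(a)^2 - 1.75*sin(a) + 2.71)^2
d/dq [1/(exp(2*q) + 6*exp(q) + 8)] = 2*(-exp(q) - 3)*exp(q)/(exp(2*q) + 6*exp(q) + 8)^2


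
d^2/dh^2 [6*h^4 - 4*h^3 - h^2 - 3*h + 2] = 72*h^2 - 24*h - 2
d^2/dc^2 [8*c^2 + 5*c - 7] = 16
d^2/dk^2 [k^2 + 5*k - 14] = 2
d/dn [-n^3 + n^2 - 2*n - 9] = -3*n^2 + 2*n - 2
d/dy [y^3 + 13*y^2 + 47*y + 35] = 3*y^2 + 26*y + 47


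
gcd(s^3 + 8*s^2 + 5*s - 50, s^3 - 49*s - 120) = s + 5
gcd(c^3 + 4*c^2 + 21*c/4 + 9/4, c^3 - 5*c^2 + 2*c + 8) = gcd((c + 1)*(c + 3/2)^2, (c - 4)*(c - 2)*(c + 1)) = c + 1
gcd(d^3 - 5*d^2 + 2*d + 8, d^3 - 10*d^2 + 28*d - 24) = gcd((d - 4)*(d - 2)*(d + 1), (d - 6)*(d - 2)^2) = d - 2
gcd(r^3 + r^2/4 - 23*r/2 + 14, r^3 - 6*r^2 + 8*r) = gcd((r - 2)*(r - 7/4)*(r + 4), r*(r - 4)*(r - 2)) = r - 2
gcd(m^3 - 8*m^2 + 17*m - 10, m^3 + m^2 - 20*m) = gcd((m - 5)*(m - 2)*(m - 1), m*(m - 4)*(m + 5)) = 1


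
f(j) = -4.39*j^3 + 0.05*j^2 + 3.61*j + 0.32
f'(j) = -13.17*j^2 + 0.1*j + 3.61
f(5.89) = -873.72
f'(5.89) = -452.70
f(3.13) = -122.51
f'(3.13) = -125.10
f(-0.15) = -0.21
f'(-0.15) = 3.30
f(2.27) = -42.58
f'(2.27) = -64.03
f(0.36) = 1.42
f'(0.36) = 1.94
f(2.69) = -75.06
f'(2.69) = -91.42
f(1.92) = -23.64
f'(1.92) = -44.75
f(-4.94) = 512.94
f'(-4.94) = -318.28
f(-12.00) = 7550.12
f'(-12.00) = -1894.07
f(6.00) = -924.46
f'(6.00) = -469.91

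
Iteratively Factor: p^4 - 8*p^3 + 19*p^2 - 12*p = (p - 1)*(p^3 - 7*p^2 + 12*p) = (p - 4)*(p - 1)*(p^2 - 3*p) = p*(p - 4)*(p - 1)*(p - 3)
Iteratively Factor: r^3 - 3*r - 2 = (r + 1)*(r^2 - r - 2) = (r - 2)*(r + 1)*(r + 1)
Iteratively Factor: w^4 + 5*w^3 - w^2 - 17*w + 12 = (w - 1)*(w^3 + 6*w^2 + 5*w - 12) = (w - 1)*(w + 4)*(w^2 + 2*w - 3) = (w - 1)^2*(w + 4)*(w + 3)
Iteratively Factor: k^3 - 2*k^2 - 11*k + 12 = (k + 3)*(k^2 - 5*k + 4) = (k - 4)*(k + 3)*(k - 1)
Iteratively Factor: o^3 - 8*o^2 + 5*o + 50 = (o + 2)*(o^2 - 10*o + 25) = (o - 5)*(o + 2)*(o - 5)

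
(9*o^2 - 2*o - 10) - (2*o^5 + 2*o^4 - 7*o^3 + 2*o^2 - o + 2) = -2*o^5 - 2*o^4 + 7*o^3 + 7*o^2 - o - 12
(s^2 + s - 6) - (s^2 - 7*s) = 8*s - 6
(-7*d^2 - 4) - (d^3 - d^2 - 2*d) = -d^3 - 6*d^2 + 2*d - 4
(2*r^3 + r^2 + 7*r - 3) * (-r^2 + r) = -2*r^5 + r^4 - 6*r^3 + 10*r^2 - 3*r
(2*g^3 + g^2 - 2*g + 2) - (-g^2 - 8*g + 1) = 2*g^3 + 2*g^2 + 6*g + 1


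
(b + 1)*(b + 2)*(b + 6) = b^3 + 9*b^2 + 20*b + 12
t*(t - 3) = t^2 - 3*t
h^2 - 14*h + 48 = (h - 8)*(h - 6)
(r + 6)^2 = r^2 + 12*r + 36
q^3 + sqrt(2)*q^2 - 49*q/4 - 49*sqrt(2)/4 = (q - 7/2)*(q + 7/2)*(q + sqrt(2))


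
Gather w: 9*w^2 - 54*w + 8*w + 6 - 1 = 9*w^2 - 46*w + 5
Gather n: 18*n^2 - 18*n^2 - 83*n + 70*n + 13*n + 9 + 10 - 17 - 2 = 0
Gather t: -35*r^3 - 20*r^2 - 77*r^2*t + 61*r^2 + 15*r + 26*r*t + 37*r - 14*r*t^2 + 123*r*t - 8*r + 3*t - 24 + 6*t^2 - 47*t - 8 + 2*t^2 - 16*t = -35*r^3 + 41*r^2 + 44*r + t^2*(8 - 14*r) + t*(-77*r^2 + 149*r - 60) - 32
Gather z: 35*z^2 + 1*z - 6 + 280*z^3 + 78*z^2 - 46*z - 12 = 280*z^3 + 113*z^2 - 45*z - 18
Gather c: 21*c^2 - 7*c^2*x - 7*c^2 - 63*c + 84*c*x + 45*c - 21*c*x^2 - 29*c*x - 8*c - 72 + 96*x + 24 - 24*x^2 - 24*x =c^2*(14 - 7*x) + c*(-21*x^2 + 55*x - 26) - 24*x^2 + 72*x - 48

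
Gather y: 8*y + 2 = 8*y + 2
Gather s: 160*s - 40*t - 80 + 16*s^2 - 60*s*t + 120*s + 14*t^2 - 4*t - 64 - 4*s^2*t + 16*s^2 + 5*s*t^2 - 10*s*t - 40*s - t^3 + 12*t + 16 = s^2*(32 - 4*t) + s*(5*t^2 - 70*t + 240) - t^3 + 14*t^2 - 32*t - 128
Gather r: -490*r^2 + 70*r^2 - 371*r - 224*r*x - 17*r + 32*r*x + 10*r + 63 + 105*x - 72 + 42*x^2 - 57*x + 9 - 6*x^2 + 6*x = -420*r^2 + r*(-192*x - 378) + 36*x^2 + 54*x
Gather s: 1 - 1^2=0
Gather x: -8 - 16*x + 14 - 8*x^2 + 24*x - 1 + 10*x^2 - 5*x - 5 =2*x^2 + 3*x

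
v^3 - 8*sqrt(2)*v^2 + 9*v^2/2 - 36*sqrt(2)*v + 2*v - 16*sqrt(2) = (v + 1/2)*(v + 4)*(v - 8*sqrt(2))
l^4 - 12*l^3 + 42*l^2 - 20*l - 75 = (l - 5)^2*(l - 3)*(l + 1)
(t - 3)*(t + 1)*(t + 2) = t^3 - 7*t - 6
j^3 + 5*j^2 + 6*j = j*(j + 2)*(j + 3)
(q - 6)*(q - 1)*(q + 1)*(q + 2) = q^4 - 4*q^3 - 13*q^2 + 4*q + 12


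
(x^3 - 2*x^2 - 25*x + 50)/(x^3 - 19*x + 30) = (x - 5)/(x - 3)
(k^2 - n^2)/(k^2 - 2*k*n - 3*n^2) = (k - n)/(k - 3*n)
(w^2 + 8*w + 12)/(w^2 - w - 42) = (w + 2)/(w - 7)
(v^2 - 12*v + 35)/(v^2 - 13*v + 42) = (v - 5)/(v - 6)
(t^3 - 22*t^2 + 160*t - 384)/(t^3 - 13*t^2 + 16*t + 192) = (t - 6)/(t + 3)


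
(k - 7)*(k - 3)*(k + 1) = k^3 - 9*k^2 + 11*k + 21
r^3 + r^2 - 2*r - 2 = (r + 1)*(r - sqrt(2))*(r + sqrt(2))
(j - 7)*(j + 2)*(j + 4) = j^3 - j^2 - 34*j - 56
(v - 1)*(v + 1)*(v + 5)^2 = v^4 + 10*v^3 + 24*v^2 - 10*v - 25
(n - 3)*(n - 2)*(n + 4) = n^3 - n^2 - 14*n + 24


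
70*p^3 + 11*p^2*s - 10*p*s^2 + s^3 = (-7*p + s)*(-5*p + s)*(2*p + s)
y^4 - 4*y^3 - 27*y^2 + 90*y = y*(y - 6)*(y - 3)*(y + 5)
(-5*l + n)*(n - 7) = -5*l*n + 35*l + n^2 - 7*n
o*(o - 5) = o^2 - 5*o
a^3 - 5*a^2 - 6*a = a*(a - 6)*(a + 1)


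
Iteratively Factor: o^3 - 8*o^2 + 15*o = (o - 5)*(o^2 - 3*o) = (o - 5)*(o - 3)*(o)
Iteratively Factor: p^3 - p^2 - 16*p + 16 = (p + 4)*(p^2 - 5*p + 4) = (p - 4)*(p + 4)*(p - 1)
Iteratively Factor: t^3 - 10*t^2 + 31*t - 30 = (t - 5)*(t^2 - 5*t + 6) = (t - 5)*(t - 3)*(t - 2)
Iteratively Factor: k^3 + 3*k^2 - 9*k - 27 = (k + 3)*(k^2 - 9) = (k + 3)^2*(k - 3)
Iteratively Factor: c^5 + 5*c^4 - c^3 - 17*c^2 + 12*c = (c + 4)*(c^4 + c^3 - 5*c^2 + 3*c) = (c + 3)*(c + 4)*(c^3 - 2*c^2 + c) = (c - 1)*(c + 3)*(c + 4)*(c^2 - c) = (c - 1)^2*(c + 3)*(c + 4)*(c)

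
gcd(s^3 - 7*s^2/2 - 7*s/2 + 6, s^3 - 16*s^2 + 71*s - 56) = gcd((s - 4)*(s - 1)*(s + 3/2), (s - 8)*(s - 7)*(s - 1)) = s - 1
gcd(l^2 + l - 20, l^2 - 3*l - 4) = l - 4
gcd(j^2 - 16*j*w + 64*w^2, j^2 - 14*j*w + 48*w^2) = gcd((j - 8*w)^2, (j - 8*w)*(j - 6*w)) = -j + 8*w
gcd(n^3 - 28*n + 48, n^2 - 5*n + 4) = n - 4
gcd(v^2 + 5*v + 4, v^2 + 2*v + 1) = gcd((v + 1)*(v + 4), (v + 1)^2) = v + 1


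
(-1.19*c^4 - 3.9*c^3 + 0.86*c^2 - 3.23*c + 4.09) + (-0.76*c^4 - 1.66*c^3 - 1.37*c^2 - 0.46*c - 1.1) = -1.95*c^4 - 5.56*c^3 - 0.51*c^2 - 3.69*c + 2.99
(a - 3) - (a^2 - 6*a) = -a^2 + 7*a - 3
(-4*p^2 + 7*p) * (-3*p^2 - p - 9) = 12*p^4 - 17*p^3 + 29*p^2 - 63*p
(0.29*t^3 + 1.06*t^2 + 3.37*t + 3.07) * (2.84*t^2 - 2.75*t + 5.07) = 0.8236*t^5 + 2.2129*t^4 + 8.1261*t^3 + 4.8255*t^2 + 8.6434*t + 15.5649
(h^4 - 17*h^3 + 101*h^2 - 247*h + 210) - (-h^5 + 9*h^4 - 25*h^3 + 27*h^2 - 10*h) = h^5 - 8*h^4 + 8*h^3 + 74*h^2 - 237*h + 210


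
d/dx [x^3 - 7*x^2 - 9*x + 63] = 3*x^2 - 14*x - 9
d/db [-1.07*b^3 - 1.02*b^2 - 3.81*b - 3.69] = -3.21*b^2 - 2.04*b - 3.81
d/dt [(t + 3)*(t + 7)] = 2*t + 10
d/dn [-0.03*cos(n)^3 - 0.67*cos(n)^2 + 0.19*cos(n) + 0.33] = (0.09*cos(n)^2 + 1.34*cos(n) - 0.19)*sin(n)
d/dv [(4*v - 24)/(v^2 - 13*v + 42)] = -4/(v^2 - 14*v + 49)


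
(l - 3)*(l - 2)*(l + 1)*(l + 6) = l^4 + 2*l^3 - 23*l^2 + 12*l + 36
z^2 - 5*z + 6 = (z - 3)*(z - 2)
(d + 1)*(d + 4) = d^2 + 5*d + 4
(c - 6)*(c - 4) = c^2 - 10*c + 24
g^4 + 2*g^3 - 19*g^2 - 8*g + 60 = (g - 3)*(g - 2)*(g + 2)*(g + 5)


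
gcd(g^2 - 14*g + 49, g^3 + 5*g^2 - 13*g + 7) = 1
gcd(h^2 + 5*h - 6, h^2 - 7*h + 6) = h - 1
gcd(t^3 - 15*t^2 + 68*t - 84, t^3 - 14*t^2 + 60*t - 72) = t^2 - 8*t + 12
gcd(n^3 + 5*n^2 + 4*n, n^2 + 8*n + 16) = n + 4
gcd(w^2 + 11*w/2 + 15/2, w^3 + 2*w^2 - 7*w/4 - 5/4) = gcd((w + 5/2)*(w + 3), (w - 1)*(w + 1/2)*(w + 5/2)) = w + 5/2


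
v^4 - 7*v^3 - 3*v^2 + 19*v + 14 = (v - 7)*(v - 2)*(v + 1)^2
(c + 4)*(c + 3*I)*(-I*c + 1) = -I*c^3 + 4*c^2 - 4*I*c^2 + 16*c + 3*I*c + 12*I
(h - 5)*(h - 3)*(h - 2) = h^3 - 10*h^2 + 31*h - 30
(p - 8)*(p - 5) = p^2 - 13*p + 40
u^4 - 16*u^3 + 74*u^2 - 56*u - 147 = (u - 7)^2*(u - 3)*(u + 1)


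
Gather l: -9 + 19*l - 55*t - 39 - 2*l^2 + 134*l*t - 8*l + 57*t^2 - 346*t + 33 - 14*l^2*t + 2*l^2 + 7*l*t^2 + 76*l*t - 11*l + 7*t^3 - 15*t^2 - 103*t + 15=-14*l^2*t + l*(7*t^2 + 210*t) + 7*t^3 + 42*t^2 - 504*t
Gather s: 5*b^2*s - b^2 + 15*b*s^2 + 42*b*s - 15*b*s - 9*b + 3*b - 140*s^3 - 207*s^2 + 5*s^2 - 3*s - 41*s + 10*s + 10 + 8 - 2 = -b^2 - 6*b - 140*s^3 + s^2*(15*b - 202) + s*(5*b^2 + 27*b - 34) + 16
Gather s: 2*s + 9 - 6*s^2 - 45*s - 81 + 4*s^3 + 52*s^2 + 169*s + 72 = 4*s^3 + 46*s^2 + 126*s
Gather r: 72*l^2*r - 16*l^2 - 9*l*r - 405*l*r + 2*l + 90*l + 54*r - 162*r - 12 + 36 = -16*l^2 + 92*l + r*(72*l^2 - 414*l - 108) + 24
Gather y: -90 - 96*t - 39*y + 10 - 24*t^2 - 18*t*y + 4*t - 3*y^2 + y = -24*t^2 - 92*t - 3*y^2 + y*(-18*t - 38) - 80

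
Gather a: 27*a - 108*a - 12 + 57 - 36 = 9 - 81*a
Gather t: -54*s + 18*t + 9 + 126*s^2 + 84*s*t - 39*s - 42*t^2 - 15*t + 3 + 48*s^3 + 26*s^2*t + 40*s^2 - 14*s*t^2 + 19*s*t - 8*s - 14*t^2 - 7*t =48*s^3 + 166*s^2 - 101*s + t^2*(-14*s - 56) + t*(26*s^2 + 103*s - 4) + 12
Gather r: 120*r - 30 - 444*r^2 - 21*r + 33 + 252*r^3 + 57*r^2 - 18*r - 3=252*r^3 - 387*r^2 + 81*r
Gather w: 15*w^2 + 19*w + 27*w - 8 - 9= 15*w^2 + 46*w - 17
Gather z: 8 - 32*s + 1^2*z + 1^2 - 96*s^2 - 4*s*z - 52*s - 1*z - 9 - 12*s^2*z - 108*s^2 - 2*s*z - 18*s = -204*s^2 - 102*s + z*(-12*s^2 - 6*s)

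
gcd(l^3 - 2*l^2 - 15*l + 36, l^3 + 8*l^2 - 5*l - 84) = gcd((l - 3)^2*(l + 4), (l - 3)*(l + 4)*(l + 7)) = l^2 + l - 12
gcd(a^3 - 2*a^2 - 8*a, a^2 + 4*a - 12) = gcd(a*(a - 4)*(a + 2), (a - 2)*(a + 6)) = 1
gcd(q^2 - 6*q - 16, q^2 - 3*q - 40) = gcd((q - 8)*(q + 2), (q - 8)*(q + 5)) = q - 8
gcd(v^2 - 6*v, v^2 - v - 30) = v - 6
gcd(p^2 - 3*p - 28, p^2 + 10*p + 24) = p + 4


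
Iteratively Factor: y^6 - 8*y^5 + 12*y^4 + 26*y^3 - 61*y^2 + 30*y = (y - 1)*(y^5 - 7*y^4 + 5*y^3 + 31*y^2 - 30*y) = (y - 1)^2*(y^4 - 6*y^3 - y^2 + 30*y) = (y - 5)*(y - 1)^2*(y^3 - y^2 - 6*y) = (y - 5)*(y - 1)^2*(y + 2)*(y^2 - 3*y) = (y - 5)*(y - 3)*(y - 1)^2*(y + 2)*(y)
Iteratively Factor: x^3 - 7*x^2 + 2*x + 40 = (x - 5)*(x^2 - 2*x - 8) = (x - 5)*(x + 2)*(x - 4)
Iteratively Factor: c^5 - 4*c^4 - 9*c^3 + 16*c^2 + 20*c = (c + 2)*(c^4 - 6*c^3 + 3*c^2 + 10*c) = (c - 2)*(c + 2)*(c^3 - 4*c^2 - 5*c) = (c - 2)*(c + 1)*(c + 2)*(c^2 - 5*c) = c*(c - 2)*(c + 1)*(c + 2)*(c - 5)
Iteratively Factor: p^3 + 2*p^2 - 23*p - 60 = (p + 4)*(p^2 - 2*p - 15) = (p + 3)*(p + 4)*(p - 5)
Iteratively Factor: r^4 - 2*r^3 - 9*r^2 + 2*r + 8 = (r - 4)*(r^3 + 2*r^2 - r - 2) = (r - 4)*(r + 2)*(r^2 - 1) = (r - 4)*(r - 1)*(r + 2)*(r + 1)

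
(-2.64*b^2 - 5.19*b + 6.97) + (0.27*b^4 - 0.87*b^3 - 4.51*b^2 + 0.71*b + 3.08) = 0.27*b^4 - 0.87*b^3 - 7.15*b^2 - 4.48*b + 10.05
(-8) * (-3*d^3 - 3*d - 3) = 24*d^3 + 24*d + 24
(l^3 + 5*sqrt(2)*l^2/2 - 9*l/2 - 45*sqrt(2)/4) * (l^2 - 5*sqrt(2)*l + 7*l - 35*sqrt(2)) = l^5 - 5*sqrt(2)*l^4/2 + 7*l^4 - 59*l^3/2 - 35*sqrt(2)*l^3/2 - 413*l^2/2 + 45*sqrt(2)*l^2/4 + 315*sqrt(2)*l/4 + 225*l/2 + 1575/2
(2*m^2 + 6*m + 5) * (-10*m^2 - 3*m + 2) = -20*m^4 - 66*m^3 - 64*m^2 - 3*m + 10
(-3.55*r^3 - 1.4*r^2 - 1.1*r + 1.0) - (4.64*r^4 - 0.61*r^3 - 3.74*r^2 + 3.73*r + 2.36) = -4.64*r^4 - 2.94*r^3 + 2.34*r^2 - 4.83*r - 1.36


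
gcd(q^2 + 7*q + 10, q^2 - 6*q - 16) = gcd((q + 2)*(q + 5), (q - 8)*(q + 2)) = q + 2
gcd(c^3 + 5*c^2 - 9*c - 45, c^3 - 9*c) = c^2 - 9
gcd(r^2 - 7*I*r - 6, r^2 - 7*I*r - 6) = r^2 - 7*I*r - 6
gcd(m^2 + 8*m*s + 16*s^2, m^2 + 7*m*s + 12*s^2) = m + 4*s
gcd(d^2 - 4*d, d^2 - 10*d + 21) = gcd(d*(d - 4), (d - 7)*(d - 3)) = 1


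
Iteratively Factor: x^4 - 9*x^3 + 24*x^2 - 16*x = (x - 4)*(x^3 - 5*x^2 + 4*x) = x*(x - 4)*(x^2 - 5*x + 4) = x*(x - 4)^2*(x - 1)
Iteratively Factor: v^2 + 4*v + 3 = (v + 1)*(v + 3)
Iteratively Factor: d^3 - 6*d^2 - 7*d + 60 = (d + 3)*(d^2 - 9*d + 20) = (d - 4)*(d + 3)*(d - 5)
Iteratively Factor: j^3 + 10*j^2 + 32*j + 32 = (j + 4)*(j^2 + 6*j + 8) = (j + 4)^2*(j + 2)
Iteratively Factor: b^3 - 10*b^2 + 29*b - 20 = (b - 1)*(b^2 - 9*b + 20) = (b - 4)*(b - 1)*(b - 5)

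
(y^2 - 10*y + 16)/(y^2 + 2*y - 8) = (y - 8)/(y + 4)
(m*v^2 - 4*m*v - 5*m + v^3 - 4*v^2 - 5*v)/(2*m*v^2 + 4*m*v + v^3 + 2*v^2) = (m*v^2 - 4*m*v - 5*m + v^3 - 4*v^2 - 5*v)/(v*(2*m*v + 4*m + v^2 + 2*v))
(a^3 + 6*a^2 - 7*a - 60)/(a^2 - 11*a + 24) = (a^2 + 9*a + 20)/(a - 8)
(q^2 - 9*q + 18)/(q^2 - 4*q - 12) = (q - 3)/(q + 2)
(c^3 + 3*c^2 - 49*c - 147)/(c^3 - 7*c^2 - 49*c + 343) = (c + 3)/(c - 7)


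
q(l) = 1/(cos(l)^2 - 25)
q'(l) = 2*sin(l)*cos(l)/(cos(l)^2 - 25)^2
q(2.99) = -0.04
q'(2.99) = -0.00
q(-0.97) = -0.04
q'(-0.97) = -0.00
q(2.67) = -0.04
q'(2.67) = -0.00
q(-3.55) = -0.04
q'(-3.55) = -0.00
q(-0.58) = -0.04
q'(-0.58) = -0.00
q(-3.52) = -0.04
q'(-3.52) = -0.00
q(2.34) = -0.04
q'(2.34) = -0.00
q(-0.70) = -0.04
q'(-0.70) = -0.00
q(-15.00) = -0.04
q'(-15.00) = 0.00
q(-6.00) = -0.04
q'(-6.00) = 0.00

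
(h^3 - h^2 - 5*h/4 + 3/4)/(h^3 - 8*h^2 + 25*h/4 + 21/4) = (2*h^2 + h - 1)/(2*h^2 - 13*h - 7)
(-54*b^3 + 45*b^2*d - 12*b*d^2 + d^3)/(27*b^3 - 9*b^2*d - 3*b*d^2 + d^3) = (-6*b + d)/(3*b + d)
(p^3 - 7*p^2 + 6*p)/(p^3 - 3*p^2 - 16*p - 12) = p*(p - 1)/(p^2 + 3*p + 2)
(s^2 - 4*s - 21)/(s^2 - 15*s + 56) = (s + 3)/(s - 8)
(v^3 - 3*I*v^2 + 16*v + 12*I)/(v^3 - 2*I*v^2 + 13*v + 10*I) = (v - 6*I)/(v - 5*I)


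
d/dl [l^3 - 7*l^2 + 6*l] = 3*l^2 - 14*l + 6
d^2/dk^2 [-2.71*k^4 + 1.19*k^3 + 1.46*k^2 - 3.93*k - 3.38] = -32.52*k^2 + 7.14*k + 2.92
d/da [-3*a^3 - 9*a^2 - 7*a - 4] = -9*a^2 - 18*a - 7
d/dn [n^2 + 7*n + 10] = 2*n + 7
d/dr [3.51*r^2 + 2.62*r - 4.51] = 7.02*r + 2.62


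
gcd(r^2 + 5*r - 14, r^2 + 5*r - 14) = r^2 + 5*r - 14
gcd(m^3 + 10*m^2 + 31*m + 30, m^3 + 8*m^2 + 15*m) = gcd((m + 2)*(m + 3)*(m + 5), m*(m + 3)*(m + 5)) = m^2 + 8*m + 15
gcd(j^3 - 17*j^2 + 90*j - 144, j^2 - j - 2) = 1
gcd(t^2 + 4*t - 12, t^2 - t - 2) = t - 2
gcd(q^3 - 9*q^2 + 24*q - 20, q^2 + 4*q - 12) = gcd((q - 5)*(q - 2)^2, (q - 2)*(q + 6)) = q - 2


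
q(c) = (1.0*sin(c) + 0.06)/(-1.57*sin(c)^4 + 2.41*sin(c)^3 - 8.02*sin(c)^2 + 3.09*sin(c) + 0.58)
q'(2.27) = -2.28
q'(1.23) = 0.33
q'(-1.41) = 0.01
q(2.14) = -0.49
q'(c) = (1.0*sin(c) + 0.06)*(6.28*sin(c)^3*cos(c) - 7.23*sin(c)^2*cos(c) + 16.04*sin(c)*cos(c) - 3.09*cos(c))/(-1.57*sin(c)^4 + 2.41*sin(c)^3 - 8.02*sin(c)^2 + 3.09*sin(c) + 0.58)^2 + 1.0*cos(c)/(-1.57*sin(c)^4 + 2.41*sin(c)^3 - 8.02*sin(c)^2 + 3.09*sin(c) + 0.58) = (4.71*sin(c)^4 - 4.4432*sin(c)^3 + 7.5862*sin(c)^2 + 0.9624*sin(c) + 0.3946)*cos(c)/(2.4649*sin(c)^8 - 7.5674*sin(c)^7 + 30.9909*sin(c)^6 - 48.359*sin(c)^5 + 77.393*sin(c)^4 - 46.768*sin(c)^3 + 0.244900000000001*sin(c)^2 + 3.5844*sin(c) + 0.3364)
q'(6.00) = 0.86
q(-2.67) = 0.14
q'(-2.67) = -0.25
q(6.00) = 0.23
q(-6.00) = 0.39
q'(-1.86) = -0.02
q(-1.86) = 0.07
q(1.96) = -0.37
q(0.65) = -4.06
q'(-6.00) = 1.54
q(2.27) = -0.68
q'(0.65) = 101.04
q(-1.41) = 0.07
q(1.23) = -0.35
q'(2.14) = -0.98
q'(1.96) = -0.41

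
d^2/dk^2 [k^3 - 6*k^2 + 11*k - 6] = 6*k - 12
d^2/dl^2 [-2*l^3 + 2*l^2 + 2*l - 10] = 4 - 12*l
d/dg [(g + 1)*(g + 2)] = 2*g + 3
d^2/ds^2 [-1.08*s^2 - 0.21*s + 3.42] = -2.16000000000000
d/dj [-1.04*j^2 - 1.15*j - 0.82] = -2.08*j - 1.15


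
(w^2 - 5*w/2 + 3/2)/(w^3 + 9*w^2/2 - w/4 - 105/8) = 4*(w - 1)/(4*w^2 + 24*w + 35)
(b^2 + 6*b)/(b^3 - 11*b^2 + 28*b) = (b + 6)/(b^2 - 11*b + 28)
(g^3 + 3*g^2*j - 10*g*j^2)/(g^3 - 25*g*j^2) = (g - 2*j)/(g - 5*j)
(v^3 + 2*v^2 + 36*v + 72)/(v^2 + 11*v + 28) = (v^3 + 2*v^2 + 36*v + 72)/(v^2 + 11*v + 28)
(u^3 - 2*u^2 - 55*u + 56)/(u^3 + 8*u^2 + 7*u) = (u^2 - 9*u + 8)/(u*(u + 1))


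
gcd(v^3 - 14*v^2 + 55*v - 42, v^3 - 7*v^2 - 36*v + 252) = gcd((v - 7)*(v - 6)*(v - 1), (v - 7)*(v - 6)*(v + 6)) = v^2 - 13*v + 42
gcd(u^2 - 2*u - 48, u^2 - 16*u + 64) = u - 8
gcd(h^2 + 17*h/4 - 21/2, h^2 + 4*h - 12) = h + 6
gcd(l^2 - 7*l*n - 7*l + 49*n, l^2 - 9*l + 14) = l - 7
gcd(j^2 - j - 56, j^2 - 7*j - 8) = j - 8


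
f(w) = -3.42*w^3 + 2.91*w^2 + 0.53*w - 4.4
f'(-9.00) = -882.91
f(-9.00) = 2719.72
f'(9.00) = -778.15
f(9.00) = -2257.10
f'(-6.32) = -446.06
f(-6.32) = 971.81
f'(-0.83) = -11.37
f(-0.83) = -0.88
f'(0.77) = -1.07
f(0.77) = -3.83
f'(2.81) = -64.13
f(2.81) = -55.82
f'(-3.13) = -118.20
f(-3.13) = 127.32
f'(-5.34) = -323.12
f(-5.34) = 596.52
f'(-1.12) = -18.86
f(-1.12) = 3.46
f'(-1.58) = -34.28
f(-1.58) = 15.52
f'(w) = -10.26*w^2 + 5.82*w + 0.53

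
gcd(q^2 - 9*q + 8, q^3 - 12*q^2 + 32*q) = q - 8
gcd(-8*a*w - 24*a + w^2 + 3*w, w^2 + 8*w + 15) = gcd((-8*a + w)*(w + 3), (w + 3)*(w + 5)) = w + 3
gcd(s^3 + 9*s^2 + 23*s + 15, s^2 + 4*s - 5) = s + 5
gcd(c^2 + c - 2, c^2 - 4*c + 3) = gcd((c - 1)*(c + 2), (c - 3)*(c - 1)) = c - 1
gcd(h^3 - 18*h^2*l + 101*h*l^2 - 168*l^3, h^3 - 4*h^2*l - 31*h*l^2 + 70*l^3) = h - 7*l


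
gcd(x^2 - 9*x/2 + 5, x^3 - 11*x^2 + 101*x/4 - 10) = x - 5/2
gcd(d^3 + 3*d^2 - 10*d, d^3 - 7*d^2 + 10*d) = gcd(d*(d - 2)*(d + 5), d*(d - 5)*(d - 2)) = d^2 - 2*d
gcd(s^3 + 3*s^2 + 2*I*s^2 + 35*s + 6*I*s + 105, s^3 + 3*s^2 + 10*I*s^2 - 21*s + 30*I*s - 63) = s^2 + s*(3 + 7*I) + 21*I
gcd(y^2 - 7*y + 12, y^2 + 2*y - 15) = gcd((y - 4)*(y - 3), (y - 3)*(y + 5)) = y - 3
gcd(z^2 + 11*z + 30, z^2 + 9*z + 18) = z + 6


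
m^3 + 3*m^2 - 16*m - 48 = (m - 4)*(m + 3)*(m + 4)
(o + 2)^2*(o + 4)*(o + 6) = o^4 + 14*o^3 + 68*o^2 + 136*o + 96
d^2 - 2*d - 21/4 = (d - 7/2)*(d + 3/2)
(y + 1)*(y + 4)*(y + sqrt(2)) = y^3 + sqrt(2)*y^2 + 5*y^2 + 4*y + 5*sqrt(2)*y + 4*sqrt(2)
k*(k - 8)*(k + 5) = k^3 - 3*k^2 - 40*k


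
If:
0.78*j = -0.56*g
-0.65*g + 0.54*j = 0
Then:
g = 0.00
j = 0.00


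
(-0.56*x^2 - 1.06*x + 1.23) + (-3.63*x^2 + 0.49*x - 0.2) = -4.19*x^2 - 0.57*x + 1.03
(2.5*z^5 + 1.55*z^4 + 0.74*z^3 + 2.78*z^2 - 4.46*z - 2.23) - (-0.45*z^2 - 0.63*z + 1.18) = 2.5*z^5 + 1.55*z^4 + 0.74*z^3 + 3.23*z^2 - 3.83*z - 3.41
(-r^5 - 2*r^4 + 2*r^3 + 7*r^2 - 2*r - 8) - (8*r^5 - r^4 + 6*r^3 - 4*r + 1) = -9*r^5 - r^4 - 4*r^3 + 7*r^2 + 2*r - 9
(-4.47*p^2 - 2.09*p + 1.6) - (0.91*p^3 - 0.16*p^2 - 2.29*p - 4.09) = -0.91*p^3 - 4.31*p^2 + 0.2*p + 5.69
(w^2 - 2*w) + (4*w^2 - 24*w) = 5*w^2 - 26*w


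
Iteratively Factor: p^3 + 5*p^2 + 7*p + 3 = (p + 1)*(p^2 + 4*p + 3) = (p + 1)*(p + 3)*(p + 1)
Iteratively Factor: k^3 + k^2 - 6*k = (k)*(k^2 + k - 6) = k*(k - 2)*(k + 3)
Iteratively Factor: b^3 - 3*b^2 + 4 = (b - 2)*(b^2 - b - 2) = (b - 2)*(b + 1)*(b - 2)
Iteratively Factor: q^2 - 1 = (q + 1)*(q - 1)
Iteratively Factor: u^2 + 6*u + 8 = (u + 4)*(u + 2)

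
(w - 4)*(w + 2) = w^2 - 2*w - 8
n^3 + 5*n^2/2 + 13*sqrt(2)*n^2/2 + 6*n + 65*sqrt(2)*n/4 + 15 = (n + 5/2)*(n + sqrt(2)/2)*(n + 6*sqrt(2))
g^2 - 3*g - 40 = (g - 8)*(g + 5)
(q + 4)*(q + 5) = q^2 + 9*q + 20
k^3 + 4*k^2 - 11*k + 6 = (k - 1)^2*(k + 6)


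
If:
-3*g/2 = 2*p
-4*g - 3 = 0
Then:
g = -3/4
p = 9/16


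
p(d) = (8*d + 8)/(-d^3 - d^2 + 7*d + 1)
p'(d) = (8*d + 8)*(3*d^2 + 2*d - 7)/(-d^3 - d^2 + 7*d + 1)^2 + 8/(-d^3 - d^2 + 7*d + 1)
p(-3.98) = -1.17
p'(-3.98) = -1.48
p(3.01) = -2.25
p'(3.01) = 3.57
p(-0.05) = 11.74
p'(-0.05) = -116.17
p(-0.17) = -31.03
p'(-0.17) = -1089.18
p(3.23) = -1.65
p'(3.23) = 2.08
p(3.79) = -0.93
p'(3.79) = 0.79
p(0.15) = 4.55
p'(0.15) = -10.94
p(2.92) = -2.62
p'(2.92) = 4.67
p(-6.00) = -0.29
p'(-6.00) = -0.13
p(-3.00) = 8.00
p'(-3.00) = -60.00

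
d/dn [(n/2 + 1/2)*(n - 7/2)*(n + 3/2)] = 3*n^2/2 - n - 29/8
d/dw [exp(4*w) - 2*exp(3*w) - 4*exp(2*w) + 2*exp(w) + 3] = (4*exp(3*w) - 6*exp(2*w) - 8*exp(w) + 2)*exp(w)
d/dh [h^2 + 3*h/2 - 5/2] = 2*h + 3/2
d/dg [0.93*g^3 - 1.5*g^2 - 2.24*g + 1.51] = 2.79*g^2 - 3.0*g - 2.24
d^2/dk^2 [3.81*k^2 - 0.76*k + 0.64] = 7.62000000000000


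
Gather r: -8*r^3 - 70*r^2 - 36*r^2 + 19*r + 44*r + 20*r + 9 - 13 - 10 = -8*r^3 - 106*r^2 + 83*r - 14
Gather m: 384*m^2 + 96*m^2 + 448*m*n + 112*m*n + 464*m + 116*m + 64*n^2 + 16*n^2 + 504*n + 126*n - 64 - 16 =480*m^2 + m*(560*n + 580) + 80*n^2 + 630*n - 80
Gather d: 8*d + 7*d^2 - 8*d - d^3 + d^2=-d^3 + 8*d^2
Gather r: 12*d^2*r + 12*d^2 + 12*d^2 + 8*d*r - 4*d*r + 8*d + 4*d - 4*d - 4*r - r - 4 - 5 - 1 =24*d^2 + 8*d + r*(12*d^2 + 4*d - 5) - 10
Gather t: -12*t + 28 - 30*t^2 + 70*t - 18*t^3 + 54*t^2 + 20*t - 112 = -18*t^3 + 24*t^2 + 78*t - 84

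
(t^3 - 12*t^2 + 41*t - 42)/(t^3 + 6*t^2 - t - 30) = (t^2 - 10*t + 21)/(t^2 + 8*t + 15)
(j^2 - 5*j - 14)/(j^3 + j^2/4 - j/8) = 8*(j^2 - 5*j - 14)/(j*(8*j^2 + 2*j - 1))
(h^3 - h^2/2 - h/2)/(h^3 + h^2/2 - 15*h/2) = (2*h^2 - h - 1)/(2*h^2 + h - 15)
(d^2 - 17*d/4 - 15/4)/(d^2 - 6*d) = (4*d^2 - 17*d - 15)/(4*d*(d - 6))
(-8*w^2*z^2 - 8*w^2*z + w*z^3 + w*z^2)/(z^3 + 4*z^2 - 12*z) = w*(-8*w*z - 8*w + z^2 + z)/(z^2 + 4*z - 12)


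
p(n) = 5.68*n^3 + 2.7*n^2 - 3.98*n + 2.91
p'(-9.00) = 1327.66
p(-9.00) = -3883.29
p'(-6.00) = 577.06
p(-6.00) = -1102.89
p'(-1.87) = 45.51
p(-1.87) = -17.35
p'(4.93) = 436.80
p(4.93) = 729.51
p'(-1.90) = 47.27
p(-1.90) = -18.74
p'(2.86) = 150.84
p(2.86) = 146.49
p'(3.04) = 169.91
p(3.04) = 175.34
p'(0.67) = 7.29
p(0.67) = 3.16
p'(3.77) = 258.57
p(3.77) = 330.63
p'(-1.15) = 12.35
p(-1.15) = 2.42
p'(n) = 17.04*n^2 + 5.4*n - 3.98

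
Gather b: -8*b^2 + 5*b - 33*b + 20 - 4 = -8*b^2 - 28*b + 16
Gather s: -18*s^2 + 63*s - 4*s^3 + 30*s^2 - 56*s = -4*s^3 + 12*s^2 + 7*s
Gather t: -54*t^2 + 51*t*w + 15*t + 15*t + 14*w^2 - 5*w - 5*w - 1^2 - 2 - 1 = -54*t^2 + t*(51*w + 30) + 14*w^2 - 10*w - 4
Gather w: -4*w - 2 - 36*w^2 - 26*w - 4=-36*w^2 - 30*w - 6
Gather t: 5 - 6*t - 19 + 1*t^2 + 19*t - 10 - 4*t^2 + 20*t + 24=-3*t^2 + 33*t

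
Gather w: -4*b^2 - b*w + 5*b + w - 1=-4*b^2 + 5*b + w*(1 - b) - 1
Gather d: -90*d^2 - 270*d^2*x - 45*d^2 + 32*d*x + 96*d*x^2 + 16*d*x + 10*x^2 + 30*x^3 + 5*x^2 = d^2*(-270*x - 135) + d*(96*x^2 + 48*x) + 30*x^3 + 15*x^2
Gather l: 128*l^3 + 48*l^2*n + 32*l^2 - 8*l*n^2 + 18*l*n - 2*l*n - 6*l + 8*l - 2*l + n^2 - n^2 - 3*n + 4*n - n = 128*l^3 + l^2*(48*n + 32) + l*(-8*n^2 + 16*n)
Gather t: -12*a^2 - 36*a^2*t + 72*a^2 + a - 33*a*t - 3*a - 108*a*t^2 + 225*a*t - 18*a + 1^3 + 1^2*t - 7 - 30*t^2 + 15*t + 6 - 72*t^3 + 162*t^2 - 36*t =60*a^2 - 20*a - 72*t^3 + t^2*(132 - 108*a) + t*(-36*a^2 + 192*a - 20)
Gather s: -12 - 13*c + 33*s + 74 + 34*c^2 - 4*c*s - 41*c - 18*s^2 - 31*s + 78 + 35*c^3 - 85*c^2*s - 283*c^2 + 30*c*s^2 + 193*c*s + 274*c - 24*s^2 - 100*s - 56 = 35*c^3 - 249*c^2 + 220*c + s^2*(30*c - 42) + s*(-85*c^2 + 189*c - 98) + 84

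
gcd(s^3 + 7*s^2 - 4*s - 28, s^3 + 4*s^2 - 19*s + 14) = s^2 + 5*s - 14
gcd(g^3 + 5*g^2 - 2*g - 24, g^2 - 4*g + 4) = g - 2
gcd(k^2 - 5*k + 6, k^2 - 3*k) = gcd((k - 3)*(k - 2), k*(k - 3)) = k - 3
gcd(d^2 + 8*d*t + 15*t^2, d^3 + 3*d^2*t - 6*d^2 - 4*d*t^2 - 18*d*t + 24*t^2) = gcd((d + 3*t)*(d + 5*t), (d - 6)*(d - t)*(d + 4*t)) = 1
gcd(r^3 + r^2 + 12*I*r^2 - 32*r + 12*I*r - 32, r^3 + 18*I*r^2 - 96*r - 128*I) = r + 8*I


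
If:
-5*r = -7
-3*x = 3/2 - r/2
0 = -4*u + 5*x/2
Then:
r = 7/5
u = -1/6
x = -4/15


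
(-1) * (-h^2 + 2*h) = h^2 - 2*h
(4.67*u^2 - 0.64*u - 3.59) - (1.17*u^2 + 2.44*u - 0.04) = 3.5*u^2 - 3.08*u - 3.55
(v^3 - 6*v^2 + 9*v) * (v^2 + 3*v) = v^5 - 3*v^4 - 9*v^3 + 27*v^2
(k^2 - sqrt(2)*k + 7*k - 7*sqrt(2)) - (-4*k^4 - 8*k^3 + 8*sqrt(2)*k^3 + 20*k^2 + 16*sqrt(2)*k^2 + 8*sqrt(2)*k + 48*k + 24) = 4*k^4 - 8*sqrt(2)*k^3 + 8*k^3 - 16*sqrt(2)*k^2 - 19*k^2 - 41*k - 9*sqrt(2)*k - 24 - 7*sqrt(2)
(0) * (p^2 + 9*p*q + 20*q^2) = 0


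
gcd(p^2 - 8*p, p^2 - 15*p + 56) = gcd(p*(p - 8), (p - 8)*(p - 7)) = p - 8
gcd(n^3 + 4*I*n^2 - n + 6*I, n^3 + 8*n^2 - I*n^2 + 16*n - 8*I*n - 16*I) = n - I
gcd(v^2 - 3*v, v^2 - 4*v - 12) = 1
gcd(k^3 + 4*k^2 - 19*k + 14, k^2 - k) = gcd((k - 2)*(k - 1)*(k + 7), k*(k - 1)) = k - 1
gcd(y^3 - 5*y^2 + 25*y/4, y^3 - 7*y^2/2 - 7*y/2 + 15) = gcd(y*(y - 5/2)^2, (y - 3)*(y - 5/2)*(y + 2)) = y - 5/2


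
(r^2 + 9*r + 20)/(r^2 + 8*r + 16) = (r + 5)/(r + 4)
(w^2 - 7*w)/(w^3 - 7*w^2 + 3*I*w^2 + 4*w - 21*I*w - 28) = w/(w^2 + 3*I*w + 4)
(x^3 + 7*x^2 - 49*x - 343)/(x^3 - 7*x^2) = 1 + 14/x + 49/x^2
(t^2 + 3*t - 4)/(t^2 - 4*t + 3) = (t + 4)/(t - 3)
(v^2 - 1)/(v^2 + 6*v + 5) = (v - 1)/(v + 5)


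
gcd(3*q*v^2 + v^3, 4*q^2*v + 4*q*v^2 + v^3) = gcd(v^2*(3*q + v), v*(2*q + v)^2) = v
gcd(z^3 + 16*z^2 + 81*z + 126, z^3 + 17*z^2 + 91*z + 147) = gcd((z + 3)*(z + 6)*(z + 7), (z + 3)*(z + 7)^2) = z^2 + 10*z + 21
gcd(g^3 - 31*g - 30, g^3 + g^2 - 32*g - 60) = g^2 - g - 30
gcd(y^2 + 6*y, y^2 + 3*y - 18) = y + 6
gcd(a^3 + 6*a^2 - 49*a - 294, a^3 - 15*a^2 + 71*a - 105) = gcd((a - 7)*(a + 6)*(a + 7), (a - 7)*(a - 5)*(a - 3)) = a - 7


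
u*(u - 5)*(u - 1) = u^3 - 6*u^2 + 5*u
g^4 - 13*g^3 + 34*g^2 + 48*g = g*(g - 8)*(g - 6)*(g + 1)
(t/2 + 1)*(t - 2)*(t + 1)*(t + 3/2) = t^4/2 + 5*t^3/4 - 5*t^2/4 - 5*t - 3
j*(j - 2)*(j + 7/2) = j^3 + 3*j^2/2 - 7*j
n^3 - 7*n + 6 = (n - 2)*(n - 1)*(n + 3)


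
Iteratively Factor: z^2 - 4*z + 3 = (z - 3)*(z - 1)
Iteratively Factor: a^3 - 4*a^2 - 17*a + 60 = (a - 3)*(a^2 - a - 20) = (a - 5)*(a - 3)*(a + 4)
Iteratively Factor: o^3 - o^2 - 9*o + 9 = (o - 3)*(o^2 + 2*o - 3) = (o - 3)*(o - 1)*(o + 3)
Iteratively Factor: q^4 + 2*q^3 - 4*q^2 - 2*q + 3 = (q - 1)*(q^3 + 3*q^2 - q - 3) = (q - 1)^2*(q^2 + 4*q + 3) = (q - 1)^2*(q + 3)*(q + 1)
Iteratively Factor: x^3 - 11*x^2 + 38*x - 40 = (x - 2)*(x^2 - 9*x + 20) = (x - 5)*(x - 2)*(x - 4)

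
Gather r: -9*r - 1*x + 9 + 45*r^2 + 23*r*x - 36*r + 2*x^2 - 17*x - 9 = 45*r^2 + r*(23*x - 45) + 2*x^2 - 18*x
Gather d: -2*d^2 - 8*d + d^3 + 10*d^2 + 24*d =d^3 + 8*d^2 + 16*d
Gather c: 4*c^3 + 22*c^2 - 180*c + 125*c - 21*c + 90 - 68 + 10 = 4*c^3 + 22*c^2 - 76*c + 32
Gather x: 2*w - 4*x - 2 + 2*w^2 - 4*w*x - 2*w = 2*w^2 + x*(-4*w - 4) - 2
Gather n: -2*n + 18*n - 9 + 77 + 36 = 16*n + 104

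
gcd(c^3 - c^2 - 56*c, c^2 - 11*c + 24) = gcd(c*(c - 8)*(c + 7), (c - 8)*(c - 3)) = c - 8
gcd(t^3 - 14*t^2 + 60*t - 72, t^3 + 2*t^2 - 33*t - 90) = t - 6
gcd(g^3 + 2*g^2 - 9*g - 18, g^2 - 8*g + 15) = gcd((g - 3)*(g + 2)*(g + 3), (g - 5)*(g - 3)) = g - 3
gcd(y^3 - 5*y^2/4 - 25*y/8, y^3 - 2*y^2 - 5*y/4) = y^2 - 5*y/2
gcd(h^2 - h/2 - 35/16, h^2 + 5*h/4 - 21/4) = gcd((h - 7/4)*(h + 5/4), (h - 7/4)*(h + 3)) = h - 7/4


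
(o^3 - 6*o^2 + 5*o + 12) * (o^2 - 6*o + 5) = o^5 - 12*o^4 + 46*o^3 - 48*o^2 - 47*o + 60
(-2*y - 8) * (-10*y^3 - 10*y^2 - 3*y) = 20*y^4 + 100*y^3 + 86*y^2 + 24*y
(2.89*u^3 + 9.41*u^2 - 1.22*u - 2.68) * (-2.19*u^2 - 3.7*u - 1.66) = -6.3291*u^5 - 31.3009*u^4 - 36.9426*u^3 - 5.2374*u^2 + 11.9412*u + 4.4488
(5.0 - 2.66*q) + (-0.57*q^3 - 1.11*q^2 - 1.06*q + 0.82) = -0.57*q^3 - 1.11*q^2 - 3.72*q + 5.82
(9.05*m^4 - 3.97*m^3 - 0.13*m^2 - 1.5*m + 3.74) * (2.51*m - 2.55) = 22.7155*m^5 - 33.0422*m^4 + 9.7972*m^3 - 3.4335*m^2 + 13.2124*m - 9.537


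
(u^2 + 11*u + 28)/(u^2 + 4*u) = (u + 7)/u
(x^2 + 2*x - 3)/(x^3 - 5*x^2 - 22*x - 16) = (-x^2 - 2*x + 3)/(-x^3 + 5*x^2 + 22*x + 16)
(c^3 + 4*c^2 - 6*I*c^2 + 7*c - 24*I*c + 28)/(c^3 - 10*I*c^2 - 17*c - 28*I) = (c + 4)/(c - 4*I)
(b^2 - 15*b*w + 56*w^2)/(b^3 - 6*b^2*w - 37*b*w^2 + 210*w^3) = (-b + 8*w)/(-b^2 - b*w + 30*w^2)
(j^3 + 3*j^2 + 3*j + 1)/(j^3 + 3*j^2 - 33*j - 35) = (j^2 + 2*j + 1)/(j^2 + 2*j - 35)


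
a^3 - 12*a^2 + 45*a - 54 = (a - 6)*(a - 3)^2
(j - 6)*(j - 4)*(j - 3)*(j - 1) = j^4 - 14*j^3 + 67*j^2 - 126*j + 72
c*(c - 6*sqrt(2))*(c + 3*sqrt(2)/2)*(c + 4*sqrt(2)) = c^4 - sqrt(2)*c^3/2 - 54*c^2 - 72*sqrt(2)*c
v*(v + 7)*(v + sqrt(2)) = v^3 + sqrt(2)*v^2 + 7*v^2 + 7*sqrt(2)*v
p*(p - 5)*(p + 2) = p^3 - 3*p^2 - 10*p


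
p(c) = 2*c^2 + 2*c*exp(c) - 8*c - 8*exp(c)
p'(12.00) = 2929626.25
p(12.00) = 2604268.66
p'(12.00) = 2929626.25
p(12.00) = 2604268.66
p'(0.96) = -14.82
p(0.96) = -21.72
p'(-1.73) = -16.60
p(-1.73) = 17.79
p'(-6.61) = -34.47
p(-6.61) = 140.24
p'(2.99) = 3.56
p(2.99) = -46.21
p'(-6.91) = -35.66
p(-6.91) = 150.75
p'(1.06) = -14.96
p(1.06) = -23.20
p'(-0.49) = -14.24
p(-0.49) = -1.10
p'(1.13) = -15.06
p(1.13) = -24.26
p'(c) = 2*c*exp(c) + 4*c - 6*exp(c) - 8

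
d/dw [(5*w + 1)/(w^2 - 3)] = (5*w^2 - 2*w*(5*w + 1) - 15)/(w^2 - 3)^2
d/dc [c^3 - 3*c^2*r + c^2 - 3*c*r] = 3*c^2 - 6*c*r + 2*c - 3*r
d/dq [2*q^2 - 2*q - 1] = 4*q - 2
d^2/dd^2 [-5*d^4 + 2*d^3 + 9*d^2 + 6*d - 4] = -60*d^2 + 12*d + 18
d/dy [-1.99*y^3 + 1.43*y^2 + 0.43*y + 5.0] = -5.97*y^2 + 2.86*y + 0.43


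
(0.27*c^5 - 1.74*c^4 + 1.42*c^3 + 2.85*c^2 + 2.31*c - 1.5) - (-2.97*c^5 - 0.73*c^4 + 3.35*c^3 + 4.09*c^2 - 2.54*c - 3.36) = 3.24*c^5 - 1.01*c^4 - 1.93*c^3 - 1.24*c^2 + 4.85*c + 1.86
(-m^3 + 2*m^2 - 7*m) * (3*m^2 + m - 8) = -3*m^5 + 5*m^4 - 11*m^3 - 23*m^2 + 56*m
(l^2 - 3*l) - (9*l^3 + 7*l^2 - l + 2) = -9*l^3 - 6*l^2 - 2*l - 2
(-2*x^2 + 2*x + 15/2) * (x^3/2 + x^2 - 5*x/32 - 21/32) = -x^5 - x^4 + 97*x^3/16 + 17*x^2/2 - 159*x/64 - 315/64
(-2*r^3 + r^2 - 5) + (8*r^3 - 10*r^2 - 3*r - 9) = 6*r^3 - 9*r^2 - 3*r - 14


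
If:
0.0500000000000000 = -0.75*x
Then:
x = -0.07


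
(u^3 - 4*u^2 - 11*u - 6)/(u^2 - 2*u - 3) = (u^2 - 5*u - 6)/(u - 3)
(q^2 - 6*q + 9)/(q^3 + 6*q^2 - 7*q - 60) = (q - 3)/(q^2 + 9*q + 20)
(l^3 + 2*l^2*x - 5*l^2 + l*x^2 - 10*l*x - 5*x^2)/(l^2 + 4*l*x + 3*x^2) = (l^2 + l*x - 5*l - 5*x)/(l + 3*x)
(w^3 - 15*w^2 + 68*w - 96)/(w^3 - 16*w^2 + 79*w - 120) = (w - 4)/(w - 5)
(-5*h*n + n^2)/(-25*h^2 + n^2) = n/(5*h + n)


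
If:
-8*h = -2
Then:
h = 1/4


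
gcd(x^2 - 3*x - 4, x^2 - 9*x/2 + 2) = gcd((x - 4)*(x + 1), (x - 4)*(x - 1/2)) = x - 4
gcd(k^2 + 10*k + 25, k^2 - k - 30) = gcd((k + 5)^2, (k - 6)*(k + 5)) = k + 5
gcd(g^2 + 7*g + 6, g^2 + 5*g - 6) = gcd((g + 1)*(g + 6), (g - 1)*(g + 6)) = g + 6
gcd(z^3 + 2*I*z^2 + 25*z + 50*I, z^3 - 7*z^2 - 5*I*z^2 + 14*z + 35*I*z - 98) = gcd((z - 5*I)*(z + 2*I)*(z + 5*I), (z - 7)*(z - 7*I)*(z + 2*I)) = z + 2*I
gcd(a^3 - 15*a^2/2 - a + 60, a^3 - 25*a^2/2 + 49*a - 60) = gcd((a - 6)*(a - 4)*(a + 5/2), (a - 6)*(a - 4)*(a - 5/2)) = a^2 - 10*a + 24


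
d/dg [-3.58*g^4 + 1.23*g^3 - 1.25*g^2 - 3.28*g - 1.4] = -14.32*g^3 + 3.69*g^2 - 2.5*g - 3.28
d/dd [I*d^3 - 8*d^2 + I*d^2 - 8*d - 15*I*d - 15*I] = 3*I*d^2 + 2*d*(-8 + I) - 8 - 15*I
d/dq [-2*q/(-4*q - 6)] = 3/(2*q + 3)^2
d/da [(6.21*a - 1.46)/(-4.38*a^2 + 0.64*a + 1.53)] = (27.1998*a^2 - 12.7896*a + 10.4357)/(19.1844*a^4 - 5.6064*a^3 - 12.9932*a^2 + 1.9584*a + 2.3409)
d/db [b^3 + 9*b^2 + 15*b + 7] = 3*b^2 + 18*b + 15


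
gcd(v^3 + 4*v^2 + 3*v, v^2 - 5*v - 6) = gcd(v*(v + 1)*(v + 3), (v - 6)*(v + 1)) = v + 1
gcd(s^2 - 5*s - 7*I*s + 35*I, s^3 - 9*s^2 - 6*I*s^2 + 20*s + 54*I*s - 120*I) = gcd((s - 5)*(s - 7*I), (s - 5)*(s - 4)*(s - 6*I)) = s - 5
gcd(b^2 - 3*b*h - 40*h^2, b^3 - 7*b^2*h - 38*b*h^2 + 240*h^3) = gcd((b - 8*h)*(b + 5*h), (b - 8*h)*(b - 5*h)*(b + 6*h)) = b - 8*h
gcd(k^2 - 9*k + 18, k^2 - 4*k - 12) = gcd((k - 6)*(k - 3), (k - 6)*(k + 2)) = k - 6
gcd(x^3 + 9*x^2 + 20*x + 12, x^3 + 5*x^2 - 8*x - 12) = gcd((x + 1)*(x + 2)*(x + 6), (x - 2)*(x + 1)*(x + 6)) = x^2 + 7*x + 6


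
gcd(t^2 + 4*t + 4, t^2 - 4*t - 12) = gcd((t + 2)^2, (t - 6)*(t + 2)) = t + 2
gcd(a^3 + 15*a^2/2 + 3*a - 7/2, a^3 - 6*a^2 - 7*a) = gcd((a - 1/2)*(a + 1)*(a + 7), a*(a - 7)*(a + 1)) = a + 1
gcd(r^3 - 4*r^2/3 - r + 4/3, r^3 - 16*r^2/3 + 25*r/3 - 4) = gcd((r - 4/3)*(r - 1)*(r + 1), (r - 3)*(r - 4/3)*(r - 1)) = r^2 - 7*r/3 + 4/3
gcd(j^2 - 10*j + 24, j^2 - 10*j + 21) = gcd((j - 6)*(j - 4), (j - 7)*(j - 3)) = 1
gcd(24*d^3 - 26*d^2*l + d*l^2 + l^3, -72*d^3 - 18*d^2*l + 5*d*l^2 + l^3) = 24*d^2 - 2*d*l - l^2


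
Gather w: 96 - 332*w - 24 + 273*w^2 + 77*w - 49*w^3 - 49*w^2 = -49*w^3 + 224*w^2 - 255*w + 72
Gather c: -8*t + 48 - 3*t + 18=66 - 11*t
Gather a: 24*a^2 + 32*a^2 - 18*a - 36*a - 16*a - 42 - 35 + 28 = 56*a^2 - 70*a - 49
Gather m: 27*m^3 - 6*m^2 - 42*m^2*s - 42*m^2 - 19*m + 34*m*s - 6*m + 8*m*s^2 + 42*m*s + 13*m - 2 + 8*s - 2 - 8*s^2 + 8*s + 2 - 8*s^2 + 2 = 27*m^3 + m^2*(-42*s - 48) + m*(8*s^2 + 76*s - 12) - 16*s^2 + 16*s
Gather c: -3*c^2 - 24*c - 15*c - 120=-3*c^2 - 39*c - 120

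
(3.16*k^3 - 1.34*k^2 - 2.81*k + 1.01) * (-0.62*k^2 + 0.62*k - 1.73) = -1.9592*k^5 + 2.79*k^4 - 4.5554*k^3 - 0.0501999999999999*k^2 + 5.4875*k - 1.7473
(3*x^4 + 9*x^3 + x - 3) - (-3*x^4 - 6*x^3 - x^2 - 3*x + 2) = 6*x^4 + 15*x^3 + x^2 + 4*x - 5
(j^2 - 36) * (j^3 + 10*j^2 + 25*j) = j^5 + 10*j^4 - 11*j^3 - 360*j^2 - 900*j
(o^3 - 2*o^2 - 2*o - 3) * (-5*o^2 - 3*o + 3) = -5*o^5 + 7*o^4 + 19*o^3 + 15*o^2 + 3*o - 9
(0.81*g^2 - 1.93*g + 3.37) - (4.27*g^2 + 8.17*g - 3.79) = -3.46*g^2 - 10.1*g + 7.16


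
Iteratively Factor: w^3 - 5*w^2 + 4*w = (w - 4)*(w^2 - w) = (w - 4)*(w - 1)*(w)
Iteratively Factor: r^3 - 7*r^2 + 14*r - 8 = (r - 4)*(r^2 - 3*r + 2) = (r - 4)*(r - 1)*(r - 2)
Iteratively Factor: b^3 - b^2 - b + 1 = (b + 1)*(b^2 - 2*b + 1) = (b - 1)*(b + 1)*(b - 1)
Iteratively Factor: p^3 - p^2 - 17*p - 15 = (p - 5)*(p^2 + 4*p + 3) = (p - 5)*(p + 3)*(p + 1)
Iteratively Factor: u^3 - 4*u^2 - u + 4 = (u - 1)*(u^2 - 3*u - 4) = (u - 4)*(u - 1)*(u + 1)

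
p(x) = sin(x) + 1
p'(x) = cos(x)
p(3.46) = 0.69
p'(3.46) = -0.95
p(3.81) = 0.38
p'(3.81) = -0.78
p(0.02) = 1.02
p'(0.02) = 1.00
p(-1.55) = 0.00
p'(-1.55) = 0.02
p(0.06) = 1.06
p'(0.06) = 1.00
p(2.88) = 1.26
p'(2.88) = -0.97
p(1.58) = 2.00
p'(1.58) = -0.01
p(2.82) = 1.32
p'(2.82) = -0.95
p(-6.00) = 1.28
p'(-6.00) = 0.96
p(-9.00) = 0.59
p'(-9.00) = -0.91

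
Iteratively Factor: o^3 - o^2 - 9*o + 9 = (o + 3)*(o^2 - 4*o + 3) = (o - 1)*(o + 3)*(o - 3)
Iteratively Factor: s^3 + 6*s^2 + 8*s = (s + 2)*(s^2 + 4*s) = s*(s + 2)*(s + 4)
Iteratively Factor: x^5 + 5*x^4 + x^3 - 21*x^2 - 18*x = (x + 3)*(x^4 + 2*x^3 - 5*x^2 - 6*x) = (x + 3)^2*(x^3 - x^2 - 2*x) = (x - 2)*(x + 3)^2*(x^2 + x) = (x - 2)*(x + 1)*(x + 3)^2*(x)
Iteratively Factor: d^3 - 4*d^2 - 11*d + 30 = (d - 5)*(d^2 + d - 6) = (d - 5)*(d - 2)*(d + 3)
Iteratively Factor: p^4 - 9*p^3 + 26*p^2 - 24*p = (p - 2)*(p^3 - 7*p^2 + 12*p) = p*(p - 2)*(p^2 - 7*p + 12) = p*(p - 4)*(p - 2)*(p - 3)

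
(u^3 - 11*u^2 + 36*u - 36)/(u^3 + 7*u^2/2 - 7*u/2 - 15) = 2*(u^2 - 9*u + 18)/(2*u^2 + 11*u + 15)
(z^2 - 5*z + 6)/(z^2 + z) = (z^2 - 5*z + 6)/(z*(z + 1))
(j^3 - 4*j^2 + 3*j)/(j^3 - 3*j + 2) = j*(j - 3)/(j^2 + j - 2)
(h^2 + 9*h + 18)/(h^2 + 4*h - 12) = (h + 3)/(h - 2)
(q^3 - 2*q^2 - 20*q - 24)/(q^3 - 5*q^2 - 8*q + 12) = (q + 2)/(q - 1)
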